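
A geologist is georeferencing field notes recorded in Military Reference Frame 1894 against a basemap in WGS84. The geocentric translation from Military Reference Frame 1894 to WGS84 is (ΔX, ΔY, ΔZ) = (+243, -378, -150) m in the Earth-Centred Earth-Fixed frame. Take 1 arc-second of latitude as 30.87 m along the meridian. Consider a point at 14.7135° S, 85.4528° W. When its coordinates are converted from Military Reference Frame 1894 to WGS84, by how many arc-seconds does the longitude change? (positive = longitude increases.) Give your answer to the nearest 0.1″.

Δλ = 7.1″

sin φ = -0.253986, cos φ = 0.967208, sin λ = -0.996852, cos λ = 0.079280.
East component: ΔE = −sin λ·ΔX + cos λ·ΔY = −(-0.996852)(243) + (0.079280)(-378) = 212.27 m.
1° of latitude spans 3600 × 30.87 = 111132 m; at latitude φ, 1° of longitude spans that × cos φ = 107487.8 m, so Δλ = 212.27 / 107487.8 × 3600 = 7.109″.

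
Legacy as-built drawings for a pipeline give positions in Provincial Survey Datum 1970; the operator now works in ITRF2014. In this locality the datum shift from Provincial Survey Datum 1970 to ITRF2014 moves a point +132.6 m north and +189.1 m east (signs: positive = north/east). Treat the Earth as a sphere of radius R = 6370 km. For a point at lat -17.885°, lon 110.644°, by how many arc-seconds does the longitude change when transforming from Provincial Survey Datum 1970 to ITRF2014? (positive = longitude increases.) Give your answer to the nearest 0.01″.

At latitude -17.885°, cos φ = 0.951675.
One radian of longitude at latitude φ spans R cos φ, so Δλ = ΔE / (R cos φ) = 189.1 / (6370000 × 0.951675) = 3.1193e-05 rad = 6.434″.

Δλ = 6.43″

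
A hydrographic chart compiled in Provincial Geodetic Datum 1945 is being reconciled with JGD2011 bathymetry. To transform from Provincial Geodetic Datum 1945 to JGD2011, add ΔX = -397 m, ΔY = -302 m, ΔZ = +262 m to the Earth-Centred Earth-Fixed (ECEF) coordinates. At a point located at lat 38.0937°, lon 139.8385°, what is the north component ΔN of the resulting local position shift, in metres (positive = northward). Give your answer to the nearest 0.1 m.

At φ = 38.0937°, λ = 139.8385°: sin φ = 0.616949, cos φ = 0.787003, sin λ = 0.644944, cos λ = -0.764230.
ΔN = −sin φ cos λ·ΔX − sin φ sin λ·ΔY + cos φ·ΔZ = −(0.616949)(-0.764230)(-397) − (0.616949)(0.644944)(-302) + (0.787003)(262) = 139.18 m.

ΔN = 139.2 m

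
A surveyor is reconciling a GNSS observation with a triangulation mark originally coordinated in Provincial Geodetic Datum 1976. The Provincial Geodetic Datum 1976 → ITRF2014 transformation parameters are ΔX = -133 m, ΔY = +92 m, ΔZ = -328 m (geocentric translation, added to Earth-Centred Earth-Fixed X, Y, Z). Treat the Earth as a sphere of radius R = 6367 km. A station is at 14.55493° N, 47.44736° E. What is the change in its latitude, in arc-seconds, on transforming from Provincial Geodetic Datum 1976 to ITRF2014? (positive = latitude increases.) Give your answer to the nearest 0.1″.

Δφ = -10.1″

sin φ = 0.251308, cos φ = 0.967907, sin λ = 0.736656, cos λ = 0.676267.
North component: ΔN = −sin φ cos λ·ΔX − sin φ sin λ·ΔY + cos φ·ΔZ = −(0.251308)(0.676267)(-133) − (0.251308)(0.736656)(92) + (0.967907)(-328) = -311.90 m.
1° of latitude spans πR/180 = 111125 m, so Δφ = -311.90 / 111125 × 3600 = -10.104″.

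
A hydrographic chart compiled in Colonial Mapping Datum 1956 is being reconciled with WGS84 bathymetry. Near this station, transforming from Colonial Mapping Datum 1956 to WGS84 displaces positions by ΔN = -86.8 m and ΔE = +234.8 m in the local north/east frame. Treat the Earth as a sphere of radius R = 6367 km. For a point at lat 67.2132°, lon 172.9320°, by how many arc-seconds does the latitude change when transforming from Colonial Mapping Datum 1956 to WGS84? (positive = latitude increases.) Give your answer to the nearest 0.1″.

On a sphere of radius R, 1 rad of latitude = R, so Δφ = ΔN / R = -86.8 / 6367000 = -1.3633e-05 rad = -2.812″.

Δφ = -2.8″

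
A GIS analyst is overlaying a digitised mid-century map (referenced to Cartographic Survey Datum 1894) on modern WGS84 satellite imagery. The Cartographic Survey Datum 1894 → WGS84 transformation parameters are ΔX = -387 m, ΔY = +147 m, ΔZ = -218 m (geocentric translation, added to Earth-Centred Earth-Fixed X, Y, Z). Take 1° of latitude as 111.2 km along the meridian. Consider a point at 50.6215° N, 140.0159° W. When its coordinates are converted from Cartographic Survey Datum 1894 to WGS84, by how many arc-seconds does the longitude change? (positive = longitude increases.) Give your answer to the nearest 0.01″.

sin φ = 0.772972, cos φ = 0.634441, sin λ = -0.642575, cos λ = -0.766223.
East component: ΔE = −sin λ·ΔX + cos λ·ΔY = −(-0.642575)(-387) + (-0.766223)(147) = -361.31 m.
1° of latitude spans 111200 m; at latitude φ, 1° of longitude spans that × cos φ = 70549.8 m, so Δλ = -361.31 / 70549.8 × 3600 = -18.437″.

Δλ = -18.44″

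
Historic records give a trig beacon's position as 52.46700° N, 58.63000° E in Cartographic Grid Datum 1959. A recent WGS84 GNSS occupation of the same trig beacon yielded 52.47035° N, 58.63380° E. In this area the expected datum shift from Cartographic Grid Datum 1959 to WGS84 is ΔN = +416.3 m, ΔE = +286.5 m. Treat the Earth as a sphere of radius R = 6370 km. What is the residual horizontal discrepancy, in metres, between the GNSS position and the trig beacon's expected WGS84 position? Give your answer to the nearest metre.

Observed coordinate differences: Δφ = +0.00335°, Δλ = +0.00380°.
Converting to metres (1° lat = 111177 m, cos φ = 0.609218): observed ΔN = 372.4 m, observed ΔE = 257.4 m.
Subtracting the expected shift leaves a residual of 372.4 − (416.3) = -43.9 m north and 257.4 − (286.5) = -29.1 m east.
Residual distance = √((-43.9)² + (-29.1)²) = 52.6 m.

53 m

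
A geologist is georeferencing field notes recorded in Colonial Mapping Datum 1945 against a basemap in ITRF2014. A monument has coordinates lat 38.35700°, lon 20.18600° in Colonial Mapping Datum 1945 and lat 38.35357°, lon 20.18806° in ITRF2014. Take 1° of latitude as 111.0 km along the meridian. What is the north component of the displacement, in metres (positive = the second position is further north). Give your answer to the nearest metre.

ΔN = -381 m

Δφ = 38.35357° − 38.35700° = -0.00343°; Δλ = 20.18806° − 20.18600° = +0.00206°.
ΔN = Δφ × 111000 = -380.7 m; ΔE = Δλ × 111000 × cos(38.35700°) = +0.00206 × 111000 × 0.784159 = 179.3 m.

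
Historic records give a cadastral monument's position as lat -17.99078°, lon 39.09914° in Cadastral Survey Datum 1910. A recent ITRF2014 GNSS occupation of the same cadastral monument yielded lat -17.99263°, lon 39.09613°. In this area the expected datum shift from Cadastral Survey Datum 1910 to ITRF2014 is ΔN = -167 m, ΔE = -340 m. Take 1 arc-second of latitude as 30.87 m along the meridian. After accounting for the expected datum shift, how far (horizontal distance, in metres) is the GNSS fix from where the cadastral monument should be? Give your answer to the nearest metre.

Observed coordinate differences: Δφ = -0.00185°, Δλ = -0.00301°.
Converting to metres (1° lat = 111132 m, cos φ = 0.951106): observed ΔN = -205.6 m, observed ΔE = -318.2 m.
Subtracting the expected shift leaves a residual of -205.6 − (-167) = -38.6 m north and -318.2 − (-340) = 21.8 m east.
Residual distance = √((-38.6)² + 21.8²) = 44.3 m.

44 m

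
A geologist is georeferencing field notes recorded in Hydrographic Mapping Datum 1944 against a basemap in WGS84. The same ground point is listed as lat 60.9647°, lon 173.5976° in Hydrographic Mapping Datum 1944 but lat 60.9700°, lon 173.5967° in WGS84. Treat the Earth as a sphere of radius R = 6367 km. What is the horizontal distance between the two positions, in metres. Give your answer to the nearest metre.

591 m

Δφ = 60.9700° − 60.9647° = +0.0053°; Δλ = 173.5967° − 173.5976° = -0.0009°.
1° along a meridian = πR/180 = 111125 m.
ΔN = Δφ × 111125 = 589.0 m; ΔE = Δλ × 111125 × cos(60.9647°) = -0.0009 × 111125 × 0.485348 = -48.5 m.
Distance = √(ΔE² + ΔN²) = √((-48.5)² + 589.0²) = 591.0 m.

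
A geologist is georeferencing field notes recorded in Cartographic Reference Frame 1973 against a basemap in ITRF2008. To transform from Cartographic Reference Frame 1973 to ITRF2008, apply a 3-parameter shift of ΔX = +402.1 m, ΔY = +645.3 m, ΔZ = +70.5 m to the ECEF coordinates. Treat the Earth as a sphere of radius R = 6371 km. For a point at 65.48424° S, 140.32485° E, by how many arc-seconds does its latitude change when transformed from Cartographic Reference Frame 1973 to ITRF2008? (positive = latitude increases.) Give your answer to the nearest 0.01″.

sin φ = -0.909847, cos φ = 0.414944, sin λ = 0.638434, cos λ = -0.769677.
North component: ΔN = −sin φ cos λ·ΔX − sin φ sin λ·ΔY + cos φ·ΔZ = −(-0.909847)(-0.769677)(402.1) − (-0.909847)(0.638434)(645.3) + (0.414944)(70.5) = 122.51 m.
1° of latitude spans πR/180 = 111195 m, so Δφ = 122.51 / 111195 × 3600 = 3.966″.

Δφ = 3.97″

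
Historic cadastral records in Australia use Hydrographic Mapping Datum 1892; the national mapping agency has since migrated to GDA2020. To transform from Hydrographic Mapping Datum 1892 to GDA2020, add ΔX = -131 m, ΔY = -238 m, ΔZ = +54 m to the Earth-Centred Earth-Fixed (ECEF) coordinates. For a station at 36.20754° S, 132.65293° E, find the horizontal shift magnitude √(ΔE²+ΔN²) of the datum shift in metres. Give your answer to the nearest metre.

The local east axis at (φ, λ) is (−sin λ, cos λ, 0), so ΔE = −sin(132.65293°)·(-131) + cos(132.65293°)·(-238) = 257.61 m.
The local north axis is (−sin φ cos λ, −sin φ sin λ, cos φ), giving ΔN = 52.431 − 103.400 + 43.572 = -7.40 m.
Horizontal magnitude = √(ΔE² + ΔN²) = √(257.61² + (-7.40)²) = 257.71 m.

258 m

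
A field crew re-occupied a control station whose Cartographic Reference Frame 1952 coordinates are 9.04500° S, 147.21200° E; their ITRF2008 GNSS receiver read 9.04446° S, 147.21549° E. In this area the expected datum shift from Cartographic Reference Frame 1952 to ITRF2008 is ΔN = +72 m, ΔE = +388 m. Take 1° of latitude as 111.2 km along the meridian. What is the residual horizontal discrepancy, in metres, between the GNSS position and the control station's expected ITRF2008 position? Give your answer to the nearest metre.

13 m

Observed coordinate differences: Δφ = +0.00054°, Δλ = +0.00349°.
Converting to metres (1° lat = 111200 m, cos φ = 0.987565): observed ΔN = 60.0 m, observed ΔE = 383.3 m.
Subtracting the expected shift leaves a residual of 60.0 − (72) = -12.0 m north and 383.3 − (388) = -4.7 m east.
Residual distance = √((-12.0)² + (-4.7)²) = 12.9 m.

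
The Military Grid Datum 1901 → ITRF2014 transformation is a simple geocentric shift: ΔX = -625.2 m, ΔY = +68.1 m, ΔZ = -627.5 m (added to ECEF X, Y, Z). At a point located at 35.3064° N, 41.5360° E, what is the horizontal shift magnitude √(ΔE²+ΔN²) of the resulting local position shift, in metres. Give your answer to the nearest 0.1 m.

At φ = 35.3064°, λ = 41.5360°: sin φ = 0.577949, cos φ = 0.816073, sin λ = 0.663091, cos λ = 0.748539.
ΔE = −sin λ·ΔX + cos λ·ΔY = −(0.663091)·(-625.2) + (0.748539)·(68.1) = 465.54 m.
ΔN = −sin φ cos λ·ΔX − sin φ sin λ·ΔY + cos φ·ΔZ = −(0.577949)(0.748539)(-625.2) − (0.577949)(0.663091)(68.1) + (0.816073)(-627.5) = -267.71 m.
Horizontal magnitude = √(ΔE² + ΔN²) = √(465.54² + (-267.71)²) = 537.03 m.

537.0 m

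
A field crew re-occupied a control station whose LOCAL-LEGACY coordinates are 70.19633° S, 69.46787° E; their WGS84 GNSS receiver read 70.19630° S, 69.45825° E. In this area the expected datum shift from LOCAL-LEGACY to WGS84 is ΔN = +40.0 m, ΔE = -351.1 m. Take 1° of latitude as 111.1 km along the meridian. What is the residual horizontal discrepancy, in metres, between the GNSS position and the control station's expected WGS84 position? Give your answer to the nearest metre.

38 m

Observed coordinate differences: Δφ = +0.00003°, Δλ = -0.00962°.
Converting to metres (1° lat = 111100 m, cos φ = 0.338798): observed ΔN = 3.3 m, observed ΔE = -362.1 m.
Subtracting the expected shift leaves a residual of 3.3 − (40.0) = -36.7 m north and -362.1 − (-351.1) = -11.0 m east.
Residual distance = √((-36.7)² + (-11.0)²) = 38.3 m.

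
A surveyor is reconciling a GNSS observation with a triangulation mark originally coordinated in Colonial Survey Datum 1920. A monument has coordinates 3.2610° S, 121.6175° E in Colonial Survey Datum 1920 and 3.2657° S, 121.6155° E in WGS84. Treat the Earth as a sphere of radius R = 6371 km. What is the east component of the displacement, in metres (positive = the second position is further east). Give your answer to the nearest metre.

ΔE = -222 m

Δφ = -3.2657° − -3.2610° = -0.0047°; Δλ = 121.6155° − 121.6175° = -0.0020°.
1° along a meridian = πR/180 = 111195 m.
ΔN = Δφ × 111195 = -522.6 m; ΔE = Δλ × 111195 × cos(-3.2610°) = -0.0020 × 111195 × 0.998381 = -222.0 m.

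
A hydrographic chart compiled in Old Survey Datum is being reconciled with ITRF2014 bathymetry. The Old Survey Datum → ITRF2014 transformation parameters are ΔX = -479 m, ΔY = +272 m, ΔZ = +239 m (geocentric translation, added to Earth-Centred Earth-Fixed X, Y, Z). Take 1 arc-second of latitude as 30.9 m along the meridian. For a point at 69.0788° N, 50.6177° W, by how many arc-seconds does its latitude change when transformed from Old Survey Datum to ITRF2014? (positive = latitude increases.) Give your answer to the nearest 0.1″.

Δφ = 18.3″

sin φ = 0.934072, cos φ = 0.357084, sin λ = -0.772930, cos λ = 0.634492.
North component: ΔN = −sin φ cos λ·ΔX − sin φ sin λ·ΔY + cos φ·ΔZ = −(0.934072)(0.634492)(-479) − (0.934072)(-0.772930)(272) + (0.357084)(239) = 565.60 m.
1° of latitude spans 3600 × 30.90 = 111240 m, so Δφ = 565.60 / 111240 × 3600 = 18.304″.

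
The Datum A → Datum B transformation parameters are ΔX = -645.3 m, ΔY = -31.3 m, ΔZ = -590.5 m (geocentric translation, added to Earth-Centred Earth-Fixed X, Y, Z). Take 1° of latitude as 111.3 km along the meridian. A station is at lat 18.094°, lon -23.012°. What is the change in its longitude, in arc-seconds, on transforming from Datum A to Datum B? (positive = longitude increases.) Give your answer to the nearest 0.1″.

sin φ = 0.310577, cos φ = 0.950548, sin λ = -0.390924, cos λ = 0.920423.
East component: ΔE = −sin λ·ΔX + cos λ·ΔY = −(-0.390924)(-645.3) + (0.920423)(-31.3) = -281.07 m.
1° of latitude spans 111300 m; at latitude φ, 1° of longitude spans that × cos φ = 105796.0 m, so Δλ = -281.07 / 105796.0 × 3600 = -9.564″.

Δλ = -9.6″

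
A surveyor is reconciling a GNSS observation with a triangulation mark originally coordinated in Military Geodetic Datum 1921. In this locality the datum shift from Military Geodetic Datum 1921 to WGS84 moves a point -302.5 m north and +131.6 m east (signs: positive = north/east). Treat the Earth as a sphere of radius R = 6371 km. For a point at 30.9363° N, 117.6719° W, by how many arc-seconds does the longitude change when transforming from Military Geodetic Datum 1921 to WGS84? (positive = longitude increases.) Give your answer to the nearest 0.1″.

Δλ = 5.0″

At latitude 30.9363°, cos φ = 0.857739.
One radian of longitude at latitude φ spans R cos φ, so Δλ = ΔE / (R cos φ) = 131.6 / (6371000 × 0.857739) = 2.4082e-05 rad = 4.967″.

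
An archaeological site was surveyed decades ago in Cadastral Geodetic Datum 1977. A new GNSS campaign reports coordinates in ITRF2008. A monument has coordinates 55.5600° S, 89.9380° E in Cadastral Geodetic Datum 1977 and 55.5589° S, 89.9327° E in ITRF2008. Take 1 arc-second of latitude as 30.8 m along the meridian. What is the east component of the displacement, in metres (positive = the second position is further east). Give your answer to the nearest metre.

ΔE = -332 m

Δφ = -55.5589° − -55.5600° = +0.0011°; Δλ = 89.9327° − 89.9380° = -0.0053°.
1° of latitude = 3600 × 30.80 = 110880 m.
ΔN = Δφ × 110880 = 122.0 m; ΔE = Δλ × 110880 × cos(-55.5600°) = -0.0053 × 110880 × 0.565543 = -332.3 m.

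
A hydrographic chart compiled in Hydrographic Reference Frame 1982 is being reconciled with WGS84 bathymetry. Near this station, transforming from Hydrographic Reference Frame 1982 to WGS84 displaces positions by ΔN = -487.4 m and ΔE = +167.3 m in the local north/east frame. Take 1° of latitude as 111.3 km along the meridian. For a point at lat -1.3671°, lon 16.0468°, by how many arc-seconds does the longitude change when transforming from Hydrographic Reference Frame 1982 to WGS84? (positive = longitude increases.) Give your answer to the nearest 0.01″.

Δλ = 5.41″

At latitude -1.3671°, cos φ = 0.999715.
1° of longitude at this latitude = 111.3 × cos φ = 111.27 km, so Δλ = 167.3 / 111268.3 = 0.0015036° = 5.413″.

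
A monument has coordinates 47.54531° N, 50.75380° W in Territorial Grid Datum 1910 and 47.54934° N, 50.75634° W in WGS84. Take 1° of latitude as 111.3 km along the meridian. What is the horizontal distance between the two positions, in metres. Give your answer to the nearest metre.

Δφ = 47.54934° − 47.54531° = +0.00403°; Δλ = -50.75634° − -50.75380° = -0.00254°.
ΔN = Δφ × 111300 = 448.5 m; ΔE = Δλ × 111300 × cos(47.54531°) = -0.00254 × 111300 × 0.675007 = -190.8 m.
Distance = √(ΔE² + ΔN²) = √((-190.8)² + 448.5²) = 487.4 m.

487 m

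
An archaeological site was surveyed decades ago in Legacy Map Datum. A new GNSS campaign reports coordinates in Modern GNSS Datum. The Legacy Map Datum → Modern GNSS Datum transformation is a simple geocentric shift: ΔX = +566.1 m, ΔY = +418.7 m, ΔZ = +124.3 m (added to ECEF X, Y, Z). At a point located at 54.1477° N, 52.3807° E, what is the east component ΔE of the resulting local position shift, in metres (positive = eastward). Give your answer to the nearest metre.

At φ = 54.1477°, λ = 52.3807°: sin φ = 0.810530, cos φ = 0.585698, sin λ = 0.792084, cos λ = 0.610412.
ΔE = −sin λ·ΔX + cos λ·ΔY = −(0.792084)·(566.1) + (0.610412)·(418.7) = -192.82 m.

ΔE = -193 m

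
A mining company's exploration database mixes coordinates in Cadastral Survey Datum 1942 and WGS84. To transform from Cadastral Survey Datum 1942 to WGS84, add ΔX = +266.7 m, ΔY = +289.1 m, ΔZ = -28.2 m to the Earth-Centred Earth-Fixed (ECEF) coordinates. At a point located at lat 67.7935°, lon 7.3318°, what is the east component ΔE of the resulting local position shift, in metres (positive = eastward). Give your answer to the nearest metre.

The local east axis at (φ, λ) is (−sin λ, cos λ, 0), so ΔE = −sin(7.3318°)·266.7 + cos(7.3318°)·289.1 = 252.70 m.

ΔE = 253 m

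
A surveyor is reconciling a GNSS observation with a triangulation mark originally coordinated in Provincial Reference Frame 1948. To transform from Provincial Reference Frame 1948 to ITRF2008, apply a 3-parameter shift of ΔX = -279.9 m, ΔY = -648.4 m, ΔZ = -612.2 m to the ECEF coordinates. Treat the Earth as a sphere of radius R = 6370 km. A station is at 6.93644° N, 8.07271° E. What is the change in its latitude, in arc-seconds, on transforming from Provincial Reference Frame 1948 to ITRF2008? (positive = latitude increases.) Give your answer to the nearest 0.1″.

Δφ = -18.2″

sin φ = 0.120768, cos φ = 0.992681, sin λ = 0.140430, cos λ = 0.990091.
North component: ΔN = −sin φ cos λ·ΔX − sin φ sin λ·ΔY + cos φ·ΔZ = −(0.120768)(0.990091)(-279.9) − (0.120768)(0.140430)(-648.4) + (0.992681)(-612.2) = -563.25 m.
1° of latitude spans πR/180 = 111177 m, so Δφ = -563.25 / 111177 × 3600 = -18.239″.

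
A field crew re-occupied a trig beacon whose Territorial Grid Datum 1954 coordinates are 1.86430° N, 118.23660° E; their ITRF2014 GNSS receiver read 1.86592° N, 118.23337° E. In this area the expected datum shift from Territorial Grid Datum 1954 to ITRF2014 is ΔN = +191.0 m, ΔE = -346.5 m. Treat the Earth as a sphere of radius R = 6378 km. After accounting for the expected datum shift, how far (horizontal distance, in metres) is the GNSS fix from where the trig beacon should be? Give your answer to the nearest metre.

Observed coordinate differences: Δφ = +0.00162°, Δλ = -0.00323°.
Converting to metres (1° lat = 111317 m, cos φ = 0.999471): observed ΔN = 180.3 m, observed ΔE = -359.4 m.
Subtracting the expected shift leaves a residual of 180.3 − (191.0) = -10.7 m north and -359.4 − (-346.5) = -12.9 m east.
Residual distance = √((-10.7)² + (-12.9)²) = 16.7 m.

17 m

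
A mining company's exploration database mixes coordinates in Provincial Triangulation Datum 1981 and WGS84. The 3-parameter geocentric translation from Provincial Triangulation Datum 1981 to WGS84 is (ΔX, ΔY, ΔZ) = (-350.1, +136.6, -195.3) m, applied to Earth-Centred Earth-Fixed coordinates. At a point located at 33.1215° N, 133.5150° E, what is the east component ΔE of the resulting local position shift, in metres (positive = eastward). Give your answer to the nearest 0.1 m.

ΔE = 159.8 m

The local east axis at (φ, λ) is (−sin λ, cos λ, 0), so ΔE = −sin(133.5150°)·(-350.1) + cos(133.5150°)·136.6 = 159.84 m.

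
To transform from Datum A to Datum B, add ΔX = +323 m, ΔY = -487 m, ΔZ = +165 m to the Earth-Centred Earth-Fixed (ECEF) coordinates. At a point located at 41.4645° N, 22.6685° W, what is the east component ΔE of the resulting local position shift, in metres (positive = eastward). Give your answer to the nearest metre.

ΔE = -325 m

At φ = 41.4645°, λ = -22.6685°: sin φ = 0.662156, cos φ = 0.749366, sin λ = -0.385399, cos λ = 0.922750.
ΔE = −sin λ·ΔX + cos λ·ΔY = −(-0.385399)·(323) + (0.922750)·(-487) = -324.90 m.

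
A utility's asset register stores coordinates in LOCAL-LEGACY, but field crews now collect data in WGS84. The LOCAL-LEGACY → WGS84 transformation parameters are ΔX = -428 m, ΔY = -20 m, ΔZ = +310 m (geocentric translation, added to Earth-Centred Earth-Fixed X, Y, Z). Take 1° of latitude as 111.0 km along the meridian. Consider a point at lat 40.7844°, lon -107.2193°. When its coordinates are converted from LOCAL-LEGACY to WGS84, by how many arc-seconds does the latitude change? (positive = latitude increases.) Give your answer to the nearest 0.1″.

sin φ = 0.653214, cos φ = 0.757173, sin λ = -0.955179, cos λ = -0.296030.
North component: ΔN = −sin φ cos λ·ΔX − sin φ sin λ·ΔY + cos φ·ΔZ = −(0.653214)(-0.296030)(-428) − (0.653214)(-0.955179)(-20) + (0.757173)(310) = 139.48 m.
1° of latitude spans 111000 m, so Δφ = 139.48 / 111000 × 3600 = 4.524″.

Δφ = 4.5″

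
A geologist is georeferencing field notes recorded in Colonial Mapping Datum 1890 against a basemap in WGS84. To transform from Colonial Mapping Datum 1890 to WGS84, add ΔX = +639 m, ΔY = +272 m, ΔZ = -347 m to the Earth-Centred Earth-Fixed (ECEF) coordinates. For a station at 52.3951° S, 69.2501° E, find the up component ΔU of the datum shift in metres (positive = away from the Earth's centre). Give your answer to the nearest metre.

ΔU = 568 m

At φ = -52.3951°, λ = 69.2501°: sin φ = -0.792237, cos φ = 0.610213, sin λ = 0.935136, cos λ = 0.354289.
ΔU = cos φ cos λ·ΔX + cos φ sin λ·ΔY + sin φ·ΔZ = (0.610213)(0.354289)(639) + (0.610213)(0.935136)(272) + (-0.792237)(-347) = 568.26 m.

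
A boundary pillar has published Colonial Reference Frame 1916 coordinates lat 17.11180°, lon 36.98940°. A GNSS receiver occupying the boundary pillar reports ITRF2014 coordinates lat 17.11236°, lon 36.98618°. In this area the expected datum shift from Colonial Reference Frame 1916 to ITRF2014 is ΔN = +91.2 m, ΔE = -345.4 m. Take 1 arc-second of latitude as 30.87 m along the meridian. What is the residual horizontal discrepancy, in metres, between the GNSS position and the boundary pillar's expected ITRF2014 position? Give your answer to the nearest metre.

29 m

Observed coordinate differences: Δφ = +0.00056°, Δλ = -0.00322°.
Converting to metres (1° lat = 111132 m, cos φ = 0.955732): observed ΔN = 62.2 m, observed ΔE = -342.0 m.
Subtracting the expected shift leaves a residual of 62.2 − (91.2) = -29.0 m north and -342.0 − (-345.4) = 3.4 m east.
Residual distance = √((-29.0)² + 3.4²) = 29.2 m.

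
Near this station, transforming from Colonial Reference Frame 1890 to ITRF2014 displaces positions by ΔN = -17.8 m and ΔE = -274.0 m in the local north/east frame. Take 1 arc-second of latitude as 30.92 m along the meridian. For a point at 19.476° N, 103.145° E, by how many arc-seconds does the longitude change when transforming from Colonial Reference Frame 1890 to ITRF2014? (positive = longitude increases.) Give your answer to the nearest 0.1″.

Δλ = -9.4″

At latitude 19.476°, cos φ = 0.942781.
1″ of longitude at this latitude = 30.92 × cos φ = 29.1508 m, so Δλ = -274.0 / 29.1508 = -9.399″.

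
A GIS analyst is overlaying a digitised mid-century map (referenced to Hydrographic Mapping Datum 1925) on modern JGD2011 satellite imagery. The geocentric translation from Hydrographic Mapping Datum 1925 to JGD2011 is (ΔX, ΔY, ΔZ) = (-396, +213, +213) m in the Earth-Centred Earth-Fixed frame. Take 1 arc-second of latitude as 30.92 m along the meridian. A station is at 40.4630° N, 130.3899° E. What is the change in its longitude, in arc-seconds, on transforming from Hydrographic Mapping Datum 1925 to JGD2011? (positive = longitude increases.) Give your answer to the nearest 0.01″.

Δλ = 6.95″

sin φ = 0.648957, cos φ = 0.760825, sin λ = 0.761653, cos λ = -0.647986.
East component: ΔE = −sin λ·ΔX + cos λ·ΔY = −(0.761653)(-396) + (-0.647986)(213) = 163.59 m.
1° of latitude spans 3600 × 30.92 = 111312 m; at latitude φ, 1° of longitude spans that × cos φ = 84689.0 m, so Δλ = 163.59 / 84689.0 × 3600 = 6.954″.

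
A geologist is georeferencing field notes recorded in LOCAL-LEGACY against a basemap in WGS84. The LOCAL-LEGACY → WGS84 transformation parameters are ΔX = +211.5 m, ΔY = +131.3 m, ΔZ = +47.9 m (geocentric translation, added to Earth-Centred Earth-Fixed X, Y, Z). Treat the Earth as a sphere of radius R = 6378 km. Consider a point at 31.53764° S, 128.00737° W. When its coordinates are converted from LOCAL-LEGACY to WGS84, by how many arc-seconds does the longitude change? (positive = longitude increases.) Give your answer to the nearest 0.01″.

sin φ = -0.523059, cos φ = 0.852297, sin λ = -0.787932, cos λ = -0.615763.
East component: ΔE = −sin λ·ΔX + cos λ·ΔY = −(-0.787932)(211.5) + (-0.615763)(131.3) = 85.80 m.
1° of latitude spans πR/180 = 111317 m; at latitude φ, 1° of longitude spans that × cos φ = 94875.2 m, so Δλ = 85.80 / 94875.2 × 3600 = 3.256″.

Δλ = 3.26″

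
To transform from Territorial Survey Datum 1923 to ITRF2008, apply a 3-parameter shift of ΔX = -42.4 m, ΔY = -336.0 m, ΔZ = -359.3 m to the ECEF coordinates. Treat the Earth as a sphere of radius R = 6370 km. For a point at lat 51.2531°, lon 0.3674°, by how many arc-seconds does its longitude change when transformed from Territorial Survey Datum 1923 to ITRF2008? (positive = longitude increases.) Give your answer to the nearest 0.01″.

sin φ = 0.779918, cos φ = 0.625881, sin λ = 0.006412, cos λ = 0.999979.
East component: ΔE = −sin λ·ΔX + cos λ·ΔY = −(0.006412)(-42.4) + (0.999979)(-336.0) = -335.72 m.
1° of latitude spans πR/180 = 111177 m; at latitude φ, 1° of longitude spans that × cos φ = 69583.9 m, so Δλ = -335.72 / 69583.9 × 3600 = -17.369″.

Δλ = -17.37″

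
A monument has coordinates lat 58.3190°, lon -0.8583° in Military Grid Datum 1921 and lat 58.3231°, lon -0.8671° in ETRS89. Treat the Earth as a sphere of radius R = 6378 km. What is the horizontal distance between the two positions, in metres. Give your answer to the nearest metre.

688 m

Δφ = 58.3231° − 58.3190° = +0.0041°; Δλ = -0.8671° − -0.8583° = -0.0088°.
1° along a meridian = πR/180 = 111317 m.
ΔN = Δφ × 111317 = 456.4 m; ΔE = Δλ × 111317 × cos(58.3190°) = -0.0088 × 111317 × 0.525189 = -514.5 m.
Distance = √(ΔE² + ΔN²) = √((-514.5)² + 456.4²) = 687.7 m.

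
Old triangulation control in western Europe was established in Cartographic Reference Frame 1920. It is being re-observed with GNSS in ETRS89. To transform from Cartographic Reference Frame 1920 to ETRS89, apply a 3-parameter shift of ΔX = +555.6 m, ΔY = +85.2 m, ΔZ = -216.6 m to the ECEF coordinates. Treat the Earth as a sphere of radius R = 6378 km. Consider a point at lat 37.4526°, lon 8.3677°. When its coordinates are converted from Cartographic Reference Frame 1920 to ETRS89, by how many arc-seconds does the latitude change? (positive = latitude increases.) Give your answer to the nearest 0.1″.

Δφ = -16.6″

sin φ = 0.608105, cos φ = 0.793857, sin λ = 0.145525, cos λ = 0.989355.
North component: ΔN = −sin φ cos λ·ΔX − sin φ sin λ·ΔY + cos φ·ΔZ = −(0.608105)(0.989355)(555.6) − (0.608105)(0.145525)(85.2) + (0.793857)(-216.6) = -513.76 m.
1° of latitude spans πR/180 = 111317 m, so Δφ = -513.76 / 111317 × 3600 = -16.615″.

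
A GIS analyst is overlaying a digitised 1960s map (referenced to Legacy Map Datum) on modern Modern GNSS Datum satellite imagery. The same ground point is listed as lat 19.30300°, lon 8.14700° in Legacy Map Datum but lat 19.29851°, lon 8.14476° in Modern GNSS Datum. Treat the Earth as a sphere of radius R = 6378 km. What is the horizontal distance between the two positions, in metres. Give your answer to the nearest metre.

Δφ = 19.29851° − 19.30300° = -0.00449°; Δλ = 8.14476° − 8.14700° = -0.00224°.
1° along a meridian = πR/180 = 111317 m.
ΔN = Δφ × 111317 = -499.8 m; ΔE = Δλ × 111317 × cos(19.30300°) = -0.00224 × 111317 × 0.943784 = -235.3 m.
Distance = √(ΔE² + ΔN²) = √((-235.3)² + (-499.8)²) = 552.4 m.

552 m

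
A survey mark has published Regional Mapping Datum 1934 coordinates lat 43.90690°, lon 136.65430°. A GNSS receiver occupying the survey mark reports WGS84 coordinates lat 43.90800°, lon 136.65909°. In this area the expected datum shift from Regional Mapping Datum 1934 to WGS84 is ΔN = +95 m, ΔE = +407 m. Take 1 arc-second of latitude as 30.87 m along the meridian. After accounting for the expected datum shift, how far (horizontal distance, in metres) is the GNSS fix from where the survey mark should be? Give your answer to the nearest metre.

Observed coordinate differences: Δφ = +0.00110°, Δλ = +0.00479°.
Converting to metres (1° lat = 111132 m, cos φ = 0.720468): observed ΔN = 122.2 m, observed ΔE = 383.5 m.
Subtracting the expected shift leaves a residual of 122.2 − (95) = 27.2 m north and 383.5 − (407) = -23.5 m east.
Residual distance = √(27.2² + (-23.5)²) = 36.0 m.

36 m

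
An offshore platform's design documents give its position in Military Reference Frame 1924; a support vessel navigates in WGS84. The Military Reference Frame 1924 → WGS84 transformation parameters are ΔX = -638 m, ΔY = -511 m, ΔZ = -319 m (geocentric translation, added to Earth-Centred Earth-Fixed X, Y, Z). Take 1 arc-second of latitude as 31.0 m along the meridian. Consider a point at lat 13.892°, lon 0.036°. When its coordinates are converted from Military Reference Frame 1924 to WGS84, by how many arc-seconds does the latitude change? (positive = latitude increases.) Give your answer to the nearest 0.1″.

Δφ = -5.0″

sin φ = 0.240093, cos φ = 0.970750, sin λ = 0.000628, cos λ = 1.000000.
North component: ΔN = −sin φ cos λ·ΔX − sin φ sin λ·ΔY + cos φ·ΔZ = −(0.240093)(1.000000)(-638) − (0.240093)(0.000628)(-511) + (0.970750)(-319) = -156.41 m.
1° of latitude spans 3600 × 31.00 = 111600 m, so Δφ = -156.41 / 111600 × 3600 = -5.046″.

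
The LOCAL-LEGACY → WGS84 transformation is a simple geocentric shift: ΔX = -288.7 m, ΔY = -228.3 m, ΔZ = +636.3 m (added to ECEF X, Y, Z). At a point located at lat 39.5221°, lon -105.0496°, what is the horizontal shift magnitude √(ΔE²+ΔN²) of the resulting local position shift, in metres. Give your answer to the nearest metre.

374 m

The local east axis at (φ, λ) is (−sin λ, cos λ, 0), so ΔE = −sin(-105.0496°)·(-288.7) + cos(-105.0496°)·(-228.3) = -219.52 m.
The local north axis is (−sin φ cos λ, −sin φ sin λ, cos φ), giving ΔN = -47.704 − 140.302 + 490.829 = 302.82 m.
Horizontal magnitude = √(ΔE² + ΔN²) = √((-219.52)² + 302.82²) = 374.02 m.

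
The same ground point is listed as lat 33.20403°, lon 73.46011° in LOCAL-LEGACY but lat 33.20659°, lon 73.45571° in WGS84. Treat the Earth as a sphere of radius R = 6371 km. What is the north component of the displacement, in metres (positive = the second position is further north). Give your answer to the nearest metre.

ΔN = 285 m

Δφ = 33.20659° − 33.20403° = +0.00256°; Δλ = 73.45571° − 73.46011° = -0.00440°.
1° along a meridian = πR/180 = 111195 m.
ΔN = Δφ × 111195 = 284.7 m; ΔE = Δλ × 111195 × cos(33.20403°) = -0.00440 × 111195 × 0.836726 = -409.4 m.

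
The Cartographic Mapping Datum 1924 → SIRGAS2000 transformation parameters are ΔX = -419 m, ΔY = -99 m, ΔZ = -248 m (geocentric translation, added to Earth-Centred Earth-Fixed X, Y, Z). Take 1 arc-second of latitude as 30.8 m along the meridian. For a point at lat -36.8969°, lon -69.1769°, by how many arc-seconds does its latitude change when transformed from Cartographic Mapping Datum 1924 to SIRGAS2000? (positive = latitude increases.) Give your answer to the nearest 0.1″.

Δφ = -7.5″

sin φ = -0.600377, cos φ = 0.799717, sin λ = -0.934682, cos λ = 0.355484.
North component: ΔN = −sin φ cos λ·ΔX − sin φ sin λ·ΔY + cos φ·ΔZ = −(-0.600377)(0.355484)(-419) − (-0.600377)(-0.934682)(-99) + (0.799717)(-248) = -232.20 m.
1° of latitude spans 3600 × 30.80 = 110880 m, so Δφ = -232.20 / 110880 × 3600 = -7.539″.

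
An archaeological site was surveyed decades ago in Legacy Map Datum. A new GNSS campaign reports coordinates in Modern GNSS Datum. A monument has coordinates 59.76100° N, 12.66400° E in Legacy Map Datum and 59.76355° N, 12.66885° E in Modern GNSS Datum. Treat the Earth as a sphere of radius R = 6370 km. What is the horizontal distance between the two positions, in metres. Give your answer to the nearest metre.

Δφ = 59.76355° − 59.76100° = +0.00255°; Δλ = 12.66885° − 12.66400° = +0.00485°.
1° along a meridian = πR/180 = 111177 m.
ΔN = Δφ × 111177 = 283.5 m; ΔE = Δλ × 111177 × cos(59.76100°) = +0.00485 × 111177 × 0.503608 = 271.6 m.
Distance = √(ΔE² + ΔN²) = √(271.6² + 283.5²) = 392.6 m.

393 m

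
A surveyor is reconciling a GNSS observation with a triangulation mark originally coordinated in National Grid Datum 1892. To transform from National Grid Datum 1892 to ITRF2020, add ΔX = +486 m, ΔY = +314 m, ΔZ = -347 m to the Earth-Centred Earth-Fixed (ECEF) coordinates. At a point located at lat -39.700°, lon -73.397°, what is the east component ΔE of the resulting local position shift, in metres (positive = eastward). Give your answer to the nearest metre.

The local east axis at (φ, λ) is (−sin λ, cos λ, 0), so ΔE = −sin(-73.397°)·486 + cos(-73.397°)·314 = 555.46 m.

ΔE = 555 m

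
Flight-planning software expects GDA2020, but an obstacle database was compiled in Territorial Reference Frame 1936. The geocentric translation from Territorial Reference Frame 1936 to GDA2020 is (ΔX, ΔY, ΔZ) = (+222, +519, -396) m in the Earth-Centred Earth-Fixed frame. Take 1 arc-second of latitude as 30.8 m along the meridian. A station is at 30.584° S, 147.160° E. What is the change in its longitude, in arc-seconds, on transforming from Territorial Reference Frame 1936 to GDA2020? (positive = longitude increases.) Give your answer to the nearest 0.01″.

sin φ = -0.508801, cos φ = 0.860884, sin λ = 0.542295, cos λ = -0.840188.
East component: ΔE = −sin λ·ΔX + cos λ·ΔY = −(0.542295)(222) + (-0.840188)(519) = -556.45 m.
1° of latitude spans 3600 × 30.80 = 110880 m; at latitude φ, 1° of longitude spans that × cos φ = 95454.8 m, so Δλ = -556.45 / 95454.8 × 3600 = -20.986″.

Δλ = -20.99″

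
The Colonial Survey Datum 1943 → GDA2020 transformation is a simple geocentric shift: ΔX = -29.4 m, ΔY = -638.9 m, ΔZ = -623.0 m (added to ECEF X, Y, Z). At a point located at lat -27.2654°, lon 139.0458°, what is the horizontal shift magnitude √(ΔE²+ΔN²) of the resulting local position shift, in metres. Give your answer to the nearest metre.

890 m

At φ = -27.2654°, λ = 139.0458°: sin φ = -0.458113, cos φ = 0.888894, sin λ = 0.655456, cos λ = -0.755234.
ΔE = −sin λ·ΔX + cos λ·ΔY = −(0.655456)·(-29.4) + (-0.755234)·(-638.9) = 501.79 m.
ΔN = −sin φ cos λ·ΔX − sin φ sin λ·ΔY + cos φ·ΔZ = −(-0.458113)(-0.755234)(-29.4) − (-0.458113)(0.655456)(-638.9) + (0.888894)(-623.0) = -735.45 m.
Horizontal magnitude = √(ΔE² + ΔN²) = √(501.79² + (-735.45)²) = 890.33 m.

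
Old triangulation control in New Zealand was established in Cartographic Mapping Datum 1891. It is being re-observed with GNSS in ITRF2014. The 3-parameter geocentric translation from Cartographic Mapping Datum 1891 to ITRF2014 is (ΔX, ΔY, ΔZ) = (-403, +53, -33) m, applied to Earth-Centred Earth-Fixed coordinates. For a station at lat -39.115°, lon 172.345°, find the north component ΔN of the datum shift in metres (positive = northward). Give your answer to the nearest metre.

At φ = -39.115°, λ = 172.345°: sin φ = -0.630879, cos φ = 0.775881, sin λ = 0.133208, cos λ = -0.991088.
ΔN = −sin φ cos λ·ΔX − sin φ sin λ·ΔY + cos φ·ΔZ = −(-0.630879)(-0.991088)(-403) − (-0.630879)(0.133208)(53) + (0.775881)(-33) = 230.83 m.

ΔN = 231 m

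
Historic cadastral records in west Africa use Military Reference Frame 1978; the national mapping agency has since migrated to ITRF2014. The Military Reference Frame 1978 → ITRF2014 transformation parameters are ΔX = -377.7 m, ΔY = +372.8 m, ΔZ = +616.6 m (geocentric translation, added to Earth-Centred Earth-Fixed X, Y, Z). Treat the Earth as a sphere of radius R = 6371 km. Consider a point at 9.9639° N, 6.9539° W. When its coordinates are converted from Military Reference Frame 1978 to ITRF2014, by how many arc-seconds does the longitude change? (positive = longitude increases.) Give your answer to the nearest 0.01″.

Δλ = 10.66″

sin φ = 0.173028, cos φ = 0.984917, sin λ = -0.121071, cos λ = 0.992644.
East component: ΔE = −sin λ·ΔX + cos λ·ΔY = −(-0.121071)(-377.7) + (0.992644)(372.8) = 324.33 m.
1° of latitude spans πR/180 = 111195 m; at latitude φ, 1° of longitude spans that × cos φ = 109517.8 m, so Δλ = 324.33 / 109517.8 × 3600 = 10.661″.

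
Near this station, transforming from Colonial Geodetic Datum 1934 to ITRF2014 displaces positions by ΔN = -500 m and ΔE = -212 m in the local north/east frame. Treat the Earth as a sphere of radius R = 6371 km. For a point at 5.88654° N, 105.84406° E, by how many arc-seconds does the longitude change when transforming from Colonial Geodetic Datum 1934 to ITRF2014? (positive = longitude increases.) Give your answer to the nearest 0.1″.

At latitude 5.88654°, cos φ = 0.994727.
One radian of longitude at latitude φ spans R cos φ, so Δλ = ΔE / (R cos φ) = -212.0 / (6371000 × 0.994727) = -3.3452e-05 rad = -6.900″.

Δλ = -6.9″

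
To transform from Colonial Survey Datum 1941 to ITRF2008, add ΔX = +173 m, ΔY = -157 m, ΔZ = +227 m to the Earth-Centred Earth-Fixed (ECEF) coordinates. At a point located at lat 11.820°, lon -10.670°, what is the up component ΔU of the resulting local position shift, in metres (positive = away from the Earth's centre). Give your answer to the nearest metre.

At φ = 11.820°, λ = -10.670°: sin φ = 0.204838, cos φ = 0.978796, sin λ = -0.185152, cos λ = 0.982710.
ΔU = cos φ cos λ·ΔX + cos φ sin λ·ΔY + sin φ·ΔZ = (0.978796)(0.982710)(173) + (0.978796)(-0.185152)(-157) + (0.204838)(227) = 241.35 m.

ΔU = 241 m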